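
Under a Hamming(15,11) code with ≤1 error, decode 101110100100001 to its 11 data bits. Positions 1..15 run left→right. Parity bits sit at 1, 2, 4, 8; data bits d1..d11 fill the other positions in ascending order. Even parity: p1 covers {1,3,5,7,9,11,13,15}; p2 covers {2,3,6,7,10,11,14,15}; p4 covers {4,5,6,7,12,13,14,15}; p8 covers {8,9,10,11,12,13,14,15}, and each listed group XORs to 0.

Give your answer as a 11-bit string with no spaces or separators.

11010100001

s1 (pos 1,3,5,7,9,11,13,15): 1⊕1⊕1⊕1⊕0⊕0⊕0⊕1 = 1
s2 (pos 2,3,6,7,10,11,14,15): 0⊕1⊕0⊕1⊕1⊕0⊕0⊕1 = 0
s4 (pos 4,5,6,7,12,13,14,15): 1⊕1⊕0⊕1⊕0⊕0⊕0⊕1 = 0
s8 (pos 8,9,10,11,12,13,14,15): 0⊕0⊕1⊕0⊕0⊕0⊕0⊕1 = 0
Syndrome s8…s1 = 0001 → error at position 1.
Flip position 1: 101110100100001 → 001110100100001
Read data bits from positions 3,5,6,7,9,10,11,12,13,14,15: 11010100001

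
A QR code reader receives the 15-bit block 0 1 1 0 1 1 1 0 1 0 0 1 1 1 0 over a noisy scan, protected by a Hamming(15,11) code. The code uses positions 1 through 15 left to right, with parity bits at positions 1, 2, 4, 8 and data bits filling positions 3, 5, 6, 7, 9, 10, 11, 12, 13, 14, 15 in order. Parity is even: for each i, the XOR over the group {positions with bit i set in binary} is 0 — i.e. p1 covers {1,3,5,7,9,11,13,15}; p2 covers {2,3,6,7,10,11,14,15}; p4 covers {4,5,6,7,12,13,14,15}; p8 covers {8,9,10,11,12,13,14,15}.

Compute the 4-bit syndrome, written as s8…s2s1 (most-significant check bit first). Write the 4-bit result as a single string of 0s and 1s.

0011

s1 (pos 1,3,5,7,9,11,13,15): 0⊕1⊕1⊕1⊕1⊕0⊕1⊕0 = 1
s2 (pos 2,3,6,7,10,11,14,15): 1⊕1⊕1⊕1⊕0⊕0⊕1⊕0 = 1
s4 (pos 4,5,6,7,12,13,14,15): 0⊕1⊕1⊕1⊕1⊕1⊕1⊕0 = 0
s8 (pos 8,9,10,11,12,13,14,15): 0⊕1⊕0⊕0⊕1⊕1⊕1⊕0 = 0
Syndrome s8…s1 = 0011 → error at position 3.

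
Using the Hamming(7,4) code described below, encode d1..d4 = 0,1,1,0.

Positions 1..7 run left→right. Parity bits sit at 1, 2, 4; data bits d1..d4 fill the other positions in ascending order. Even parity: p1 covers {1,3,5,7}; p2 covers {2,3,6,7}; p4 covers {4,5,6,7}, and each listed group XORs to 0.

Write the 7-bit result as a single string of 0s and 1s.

1100110

Place data at non-parity positions: p1 p2 0 p4 1 1 0
p1 (pos 1,3,5,7): XOR of data positions = 0⊕1⊕0 = 1
p2 (pos 2,3,6,7): XOR of data positions = 0⊕1⊕0 = 1
p4 (pos 4,5,6,7): XOR of data positions = 1⊕1⊕0 = 0
Codeword: 1100110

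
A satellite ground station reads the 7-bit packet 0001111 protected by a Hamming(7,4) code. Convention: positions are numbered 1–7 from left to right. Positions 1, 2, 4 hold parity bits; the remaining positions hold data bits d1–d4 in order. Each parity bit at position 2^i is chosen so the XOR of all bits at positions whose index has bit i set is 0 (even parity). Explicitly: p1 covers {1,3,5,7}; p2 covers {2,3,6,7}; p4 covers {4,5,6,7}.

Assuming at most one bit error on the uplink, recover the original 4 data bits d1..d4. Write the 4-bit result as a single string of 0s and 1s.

s1 (pos 1,3,5,7): 0⊕0⊕1⊕1 = 0
s2 (pos 2,3,6,7): 0⊕0⊕1⊕1 = 0
s4 (pos 4,5,6,7): 1⊕1⊕1⊕1 = 0
Syndrome s4…s1 = 000 → no error.
Read data bits from positions 3,5,6,7: 0111

0111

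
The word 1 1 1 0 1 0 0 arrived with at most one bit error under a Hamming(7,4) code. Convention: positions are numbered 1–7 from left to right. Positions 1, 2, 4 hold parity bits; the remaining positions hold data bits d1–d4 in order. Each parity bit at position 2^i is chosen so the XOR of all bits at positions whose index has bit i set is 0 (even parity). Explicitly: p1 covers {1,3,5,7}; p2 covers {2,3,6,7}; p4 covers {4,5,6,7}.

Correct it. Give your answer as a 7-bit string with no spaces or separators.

s1 (pos 1,3,5,7): 1⊕1⊕1⊕0 = 1
s2 (pos 2,3,6,7): 1⊕1⊕0⊕0 = 0
s4 (pos 4,5,6,7): 0⊕1⊕0⊕0 = 1
Syndrome s4…s1 = 101 → error at position 5.
Flip position 5: 1110100 → 1110000

1110000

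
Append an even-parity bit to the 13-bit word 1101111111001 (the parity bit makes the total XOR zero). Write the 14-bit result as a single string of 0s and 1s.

11011111110010

XOR of the 13 data bits: 1⊕1⊕0⊕1⊕1⊕1⊕1⊕1⊕1⊕1⊕0⊕0⊕1 = 0
Parity bit = 0 (so all 14 bits XOR to 0).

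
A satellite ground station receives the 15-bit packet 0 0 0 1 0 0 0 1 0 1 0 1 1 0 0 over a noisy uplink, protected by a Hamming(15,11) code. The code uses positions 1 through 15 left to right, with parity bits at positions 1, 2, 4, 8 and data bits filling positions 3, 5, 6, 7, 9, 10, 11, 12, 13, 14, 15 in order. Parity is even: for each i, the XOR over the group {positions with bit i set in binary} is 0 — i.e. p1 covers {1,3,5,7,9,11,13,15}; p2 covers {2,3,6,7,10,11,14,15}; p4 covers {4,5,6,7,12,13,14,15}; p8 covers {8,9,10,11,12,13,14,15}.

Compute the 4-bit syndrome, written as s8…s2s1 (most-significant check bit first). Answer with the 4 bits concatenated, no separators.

s1 (pos 1,3,5,7,9,11,13,15): 0⊕0⊕0⊕0⊕0⊕0⊕1⊕0 = 1
s2 (pos 2,3,6,7,10,11,14,15): 0⊕0⊕0⊕0⊕1⊕0⊕0⊕0 = 1
s4 (pos 4,5,6,7,12,13,14,15): 1⊕0⊕0⊕0⊕1⊕1⊕0⊕0 = 1
s8 (pos 8,9,10,11,12,13,14,15): 1⊕0⊕1⊕0⊕1⊕1⊕0⊕0 = 0
Syndrome s8…s1 = 0111 → error at position 7.

0111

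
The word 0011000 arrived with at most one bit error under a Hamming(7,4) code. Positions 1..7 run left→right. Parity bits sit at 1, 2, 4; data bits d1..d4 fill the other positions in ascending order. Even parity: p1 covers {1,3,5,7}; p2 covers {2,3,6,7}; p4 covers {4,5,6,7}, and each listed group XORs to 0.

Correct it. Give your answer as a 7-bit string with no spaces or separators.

s1 (pos 1,3,5,7): 0⊕1⊕0⊕0 = 1
s2 (pos 2,3,6,7): 0⊕1⊕0⊕0 = 1
s4 (pos 4,5,6,7): 1⊕0⊕0⊕0 = 1
Syndrome s4…s1 = 111 → error at position 7.
Flip position 7: 0011000 → 0011001

0011001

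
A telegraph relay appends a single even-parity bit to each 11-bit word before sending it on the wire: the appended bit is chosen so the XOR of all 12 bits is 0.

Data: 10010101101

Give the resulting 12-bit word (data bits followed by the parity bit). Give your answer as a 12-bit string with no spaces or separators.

100101011010

XOR of the 11 data bits: 1⊕0⊕0⊕1⊕0⊕1⊕0⊕1⊕1⊕0⊕1 = 0
Parity bit = 0 (so all 12 bits XOR to 0).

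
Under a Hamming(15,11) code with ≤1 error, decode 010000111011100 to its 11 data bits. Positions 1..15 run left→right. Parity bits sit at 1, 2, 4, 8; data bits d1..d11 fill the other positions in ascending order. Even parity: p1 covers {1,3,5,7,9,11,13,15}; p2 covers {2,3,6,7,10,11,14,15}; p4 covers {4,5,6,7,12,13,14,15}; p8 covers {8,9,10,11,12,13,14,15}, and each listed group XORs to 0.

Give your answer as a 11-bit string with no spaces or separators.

00011011110

s1 (pos 1,3,5,7,9,11,13,15): 0⊕0⊕0⊕1⊕1⊕1⊕1⊕0 = 0
s2 (pos 2,3,6,7,10,11,14,15): 1⊕0⊕0⊕1⊕0⊕1⊕0⊕0 = 1
s4 (pos 4,5,6,7,12,13,14,15): 0⊕0⊕0⊕1⊕1⊕1⊕0⊕0 = 1
s8 (pos 8,9,10,11,12,13,14,15): 1⊕1⊕0⊕1⊕1⊕1⊕0⊕0 = 1
Syndrome s8…s1 = 1110 → error at position 14.
Flip position 14: 010000111011100 → 010000111011110
Read data bits from positions 3,5,6,7,9,10,11,12,13,14,15: 00011011110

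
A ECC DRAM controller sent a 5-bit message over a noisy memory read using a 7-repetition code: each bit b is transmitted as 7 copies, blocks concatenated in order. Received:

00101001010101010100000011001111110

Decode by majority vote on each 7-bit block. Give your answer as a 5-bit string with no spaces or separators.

01001

Block 1 (0010100): 2 ones → 0
Block 2 (1010101): 4 ones → 1
Block 3 (0101000): 2 ones → 0
Block 4 (0001100): 2 ones → 0
Block 5 (1111110): 6 ones → 1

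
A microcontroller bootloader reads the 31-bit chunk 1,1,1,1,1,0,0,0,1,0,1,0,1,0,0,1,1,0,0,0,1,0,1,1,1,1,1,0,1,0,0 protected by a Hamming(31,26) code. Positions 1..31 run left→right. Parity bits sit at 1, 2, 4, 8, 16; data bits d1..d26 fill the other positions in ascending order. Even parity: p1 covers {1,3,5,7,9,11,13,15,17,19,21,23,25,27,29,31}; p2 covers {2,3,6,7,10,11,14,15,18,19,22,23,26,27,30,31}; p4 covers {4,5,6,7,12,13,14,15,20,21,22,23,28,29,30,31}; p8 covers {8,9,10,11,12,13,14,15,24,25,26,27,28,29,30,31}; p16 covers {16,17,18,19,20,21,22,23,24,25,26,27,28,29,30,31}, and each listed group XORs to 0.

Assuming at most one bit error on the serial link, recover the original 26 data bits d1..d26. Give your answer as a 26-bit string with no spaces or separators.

11001010100100010111110100

s1 (pos 1,3,5,7,9,11,13,15,17,19,21,23,25,27,29,31): 1⊕1⊕1⊕0⊕1⊕1⊕1⊕0⊕1⊕0⊕1⊕1⊕1⊕1⊕1⊕0 = 0
s2 (pos 2,3,6,7,10,11,14,15,18,19,22,23,26,27,30,31): 1⊕1⊕0⊕0⊕0⊕1⊕0⊕0⊕0⊕0⊕0⊕1⊕1⊕1⊕0⊕0 = 0
s4 (pos 4,5,6,7,12,13,14,15,20,21,22,23,28,29,30,31): 1⊕1⊕0⊕0⊕0⊕1⊕0⊕0⊕0⊕1⊕0⊕1⊕0⊕1⊕0⊕0 = 0
s8 (pos 8,9,10,11,12,13,14,15,24,25,26,27,28,29,30,31): 0⊕1⊕0⊕1⊕0⊕1⊕0⊕0⊕1⊕1⊕1⊕1⊕0⊕1⊕0⊕0 = 0
s16 (pos 16,17,18,19,20,21,22,23,24,25,26,27,28,29,30,31): 1⊕1⊕0⊕0⊕0⊕1⊕0⊕1⊕1⊕1⊕1⊕1⊕0⊕1⊕0⊕0 = 1
Syndrome s16…s1 = 10000 → error at position 16.
Flip position 16: 1111100010101001100010111110100 → 1111100010101000100010111110100
Read data bits from positions 3,5,6,7,9,10,11,12,13,14,15,17,18,19,20,21,22,23,24,25,26,27,28,29,30,31: 11001010100100010111110100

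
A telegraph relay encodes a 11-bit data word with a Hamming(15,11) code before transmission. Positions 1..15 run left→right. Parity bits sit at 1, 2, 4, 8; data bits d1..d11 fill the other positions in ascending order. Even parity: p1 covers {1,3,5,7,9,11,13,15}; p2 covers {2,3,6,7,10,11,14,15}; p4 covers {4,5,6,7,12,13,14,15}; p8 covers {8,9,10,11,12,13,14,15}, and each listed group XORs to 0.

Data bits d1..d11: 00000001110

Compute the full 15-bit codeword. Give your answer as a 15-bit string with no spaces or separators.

110100010001110

Place data at non-parity positions: p1 p2 0 p4 0 0 0 p8 0 0 0 1 1 1 0
p1 (pos 1,3,5,7,9,11,13,15): XOR of data positions = 0⊕0⊕0⊕0⊕0⊕1⊕0 = 1
p2 (pos 2,3,6,7,10,11,14,15): XOR of data positions = 0⊕0⊕0⊕0⊕0⊕1⊕0 = 1
p4 (pos 4,5,6,7,12,13,14,15): XOR of data positions = 0⊕0⊕0⊕1⊕1⊕1⊕0 = 1
p8 (pos 8,9,10,11,12,13,14,15): XOR of data positions = 0⊕0⊕0⊕1⊕1⊕1⊕0 = 1
Codeword: 110100010001110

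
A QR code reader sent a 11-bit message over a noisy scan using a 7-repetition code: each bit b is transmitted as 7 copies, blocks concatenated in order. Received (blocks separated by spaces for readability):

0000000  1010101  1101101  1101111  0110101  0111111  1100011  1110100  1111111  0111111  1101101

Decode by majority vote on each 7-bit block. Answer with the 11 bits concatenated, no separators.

01111111111

Block 1 (0000000): 0 ones → 0
Block 2 (1010101): 4 ones → 1
Block 3 (1101101): 5 ones → 1
Block 4 (1101111): 6 ones → 1
Block 5 (0110101): 4 ones → 1
Block 6 (0111111): 6 ones → 1
Block 7 (1100011): 4 ones → 1
Block 8 (1110100): 4 ones → 1
Block 9 (1111111): 7 ones → 1
Block 10 (0111111): 6 ones → 1
Block 11 (1101101): 5 ones → 1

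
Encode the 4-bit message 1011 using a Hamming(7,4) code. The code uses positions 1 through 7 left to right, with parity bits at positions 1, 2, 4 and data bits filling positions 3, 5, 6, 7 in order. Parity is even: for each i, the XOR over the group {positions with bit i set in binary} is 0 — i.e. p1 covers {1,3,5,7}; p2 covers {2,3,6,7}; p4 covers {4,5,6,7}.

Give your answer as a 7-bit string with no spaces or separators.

0110011

Place data at non-parity positions: p1 p2 1 p4 0 1 1
p1 (pos 1,3,5,7): XOR of data positions = 1⊕0⊕1 = 0
p2 (pos 2,3,6,7): XOR of data positions = 1⊕1⊕1 = 1
p4 (pos 4,5,6,7): XOR of data positions = 0⊕1⊕1 = 0
Codeword: 0110011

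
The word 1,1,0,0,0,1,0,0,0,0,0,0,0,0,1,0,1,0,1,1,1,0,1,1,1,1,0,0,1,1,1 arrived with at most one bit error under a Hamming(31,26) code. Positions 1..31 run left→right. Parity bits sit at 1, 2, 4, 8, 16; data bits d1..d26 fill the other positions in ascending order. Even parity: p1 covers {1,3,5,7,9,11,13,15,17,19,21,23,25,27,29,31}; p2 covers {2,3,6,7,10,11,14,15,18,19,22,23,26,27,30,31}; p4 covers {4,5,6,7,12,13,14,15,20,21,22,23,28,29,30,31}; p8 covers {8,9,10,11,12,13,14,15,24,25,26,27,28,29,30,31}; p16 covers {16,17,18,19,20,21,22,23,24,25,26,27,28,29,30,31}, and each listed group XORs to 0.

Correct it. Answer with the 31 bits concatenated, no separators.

1100010000000010101110110100111

s1 (pos 1,3,5,7,9,11,13,15,17,19,21,23,25,27,29,31): 1⊕0⊕0⊕0⊕0⊕0⊕0⊕1⊕1⊕1⊕1⊕1⊕1⊕0⊕1⊕1 = 1
s2 (pos 2,3,6,7,10,11,14,15,18,19,22,23,26,27,30,31): 1⊕0⊕1⊕0⊕0⊕0⊕0⊕1⊕0⊕1⊕0⊕1⊕1⊕0⊕1⊕1 = 0
s4 (pos 4,5,6,7,12,13,14,15,20,21,22,23,28,29,30,31): 0⊕0⊕1⊕0⊕0⊕0⊕0⊕1⊕1⊕1⊕0⊕1⊕0⊕1⊕1⊕1 = 0
s8 (pos 8,9,10,11,12,13,14,15,24,25,26,27,28,29,30,31): 0⊕0⊕0⊕0⊕0⊕0⊕0⊕1⊕1⊕1⊕1⊕0⊕0⊕1⊕1⊕1 = 1
s16 (pos 16,17,18,19,20,21,22,23,24,25,26,27,28,29,30,31): 0⊕1⊕0⊕1⊕1⊕1⊕0⊕1⊕1⊕1⊕1⊕0⊕0⊕1⊕1⊕1 = 1
Syndrome s16…s1 = 11001 → error at position 25.
Flip position 25: 1100010000000010101110111100111 → 1100010000000010101110110100111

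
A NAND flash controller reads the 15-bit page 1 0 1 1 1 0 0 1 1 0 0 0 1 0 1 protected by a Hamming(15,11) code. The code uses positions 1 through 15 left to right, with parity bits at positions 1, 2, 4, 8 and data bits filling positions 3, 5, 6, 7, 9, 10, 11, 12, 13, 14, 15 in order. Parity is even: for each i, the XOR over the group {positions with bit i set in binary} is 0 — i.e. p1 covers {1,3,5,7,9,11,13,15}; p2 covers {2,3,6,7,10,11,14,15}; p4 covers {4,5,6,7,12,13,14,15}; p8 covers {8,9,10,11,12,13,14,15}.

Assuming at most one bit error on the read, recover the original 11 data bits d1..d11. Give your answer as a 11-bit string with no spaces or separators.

s1 (pos 1,3,5,7,9,11,13,15): 1⊕1⊕1⊕0⊕1⊕0⊕1⊕1 = 0
s2 (pos 2,3,6,7,10,11,14,15): 0⊕1⊕0⊕0⊕0⊕0⊕0⊕1 = 0
s4 (pos 4,5,6,7,12,13,14,15): 1⊕1⊕0⊕0⊕0⊕1⊕0⊕1 = 0
s8 (pos 8,9,10,11,12,13,14,15): 1⊕1⊕0⊕0⊕0⊕1⊕0⊕1 = 0
Syndrome s8…s1 = 0000 → no error.
Read data bits from positions 3,5,6,7,9,10,11,12,13,14,15: 11001000101

11001000101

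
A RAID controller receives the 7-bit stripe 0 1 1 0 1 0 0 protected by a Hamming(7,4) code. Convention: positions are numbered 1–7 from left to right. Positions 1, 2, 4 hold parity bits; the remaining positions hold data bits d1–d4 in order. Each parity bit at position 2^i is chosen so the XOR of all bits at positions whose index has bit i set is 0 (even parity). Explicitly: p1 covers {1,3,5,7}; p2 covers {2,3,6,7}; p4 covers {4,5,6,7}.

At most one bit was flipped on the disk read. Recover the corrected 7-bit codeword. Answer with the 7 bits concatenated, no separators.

s1 (pos 1,3,5,7): 0⊕1⊕1⊕0 = 0
s2 (pos 2,3,6,7): 1⊕1⊕0⊕0 = 0
s4 (pos 4,5,6,7): 0⊕1⊕0⊕0 = 1
Syndrome s4…s1 = 100 → error at position 4.
Flip position 4: 0110100 → 0111100

0111100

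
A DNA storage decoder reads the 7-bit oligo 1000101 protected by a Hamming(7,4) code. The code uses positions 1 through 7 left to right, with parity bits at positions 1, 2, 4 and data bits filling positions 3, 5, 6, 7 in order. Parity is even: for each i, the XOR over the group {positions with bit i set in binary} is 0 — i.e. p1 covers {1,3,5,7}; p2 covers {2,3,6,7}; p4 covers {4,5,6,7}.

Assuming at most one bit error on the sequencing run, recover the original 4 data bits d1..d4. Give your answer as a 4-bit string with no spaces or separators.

s1 (pos 1,3,5,7): 1⊕0⊕1⊕1 = 1
s2 (pos 2,3,6,7): 0⊕0⊕0⊕1 = 1
s4 (pos 4,5,6,7): 0⊕1⊕0⊕1 = 0
Syndrome s4…s1 = 011 → error at position 3.
Flip position 3: 1000101 → 1010101
Read data bits from positions 3,5,6,7: 1101

1101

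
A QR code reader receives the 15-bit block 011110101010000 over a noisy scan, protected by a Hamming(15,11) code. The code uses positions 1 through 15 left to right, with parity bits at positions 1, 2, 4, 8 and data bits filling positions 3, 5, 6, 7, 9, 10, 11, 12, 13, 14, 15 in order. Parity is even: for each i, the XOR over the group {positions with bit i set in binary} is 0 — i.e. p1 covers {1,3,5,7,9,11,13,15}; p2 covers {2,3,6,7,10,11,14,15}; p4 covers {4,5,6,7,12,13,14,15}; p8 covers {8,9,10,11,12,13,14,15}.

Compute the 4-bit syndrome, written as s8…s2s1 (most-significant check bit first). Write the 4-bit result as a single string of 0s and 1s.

0101

s1 (pos 1,3,5,7,9,11,13,15): 0⊕1⊕1⊕1⊕1⊕1⊕0⊕0 = 1
s2 (pos 2,3,6,7,10,11,14,15): 1⊕1⊕0⊕1⊕0⊕1⊕0⊕0 = 0
s4 (pos 4,5,6,7,12,13,14,15): 1⊕1⊕0⊕1⊕0⊕0⊕0⊕0 = 1
s8 (pos 8,9,10,11,12,13,14,15): 0⊕1⊕0⊕1⊕0⊕0⊕0⊕0 = 0
Syndrome s8…s1 = 0101 → error at position 5.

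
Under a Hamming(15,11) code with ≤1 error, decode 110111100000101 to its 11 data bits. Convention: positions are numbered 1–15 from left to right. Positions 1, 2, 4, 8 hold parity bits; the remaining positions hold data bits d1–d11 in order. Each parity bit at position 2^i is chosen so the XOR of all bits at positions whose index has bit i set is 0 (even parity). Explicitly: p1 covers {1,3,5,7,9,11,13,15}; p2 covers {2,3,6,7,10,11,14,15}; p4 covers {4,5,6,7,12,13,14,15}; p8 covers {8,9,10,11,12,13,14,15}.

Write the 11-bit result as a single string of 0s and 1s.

s1 (pos 1,3,5,7,9,11,13,15): 1⊕0⊕1⊕1⊕0⊕0⊕1⊕1 = 1
s2 (pos 2,3,6,7,10,11,14,15): 1⊕0⊕1⊕1⊕0⊕0⊕0⊕1 = 0
s4 (pos 4,5,6,7,12,13,14,15): 1⊕1⊕1⊕1⊕0⊕1⊕0⊕1 = 0
s8 (pos 8,9,10,11,12,13,14,15): 0⊕0⊕0⊕0⊕0⊕1⊕0⊕1 = 0
Syndrome s8…s1 = 0001 → error at position 1.
Flip position 1: 110111100000101 → 010111100000101
Read data bits from positions 3,5,6,7,9,10,11,12,13,14,15: 01110000101

01110000101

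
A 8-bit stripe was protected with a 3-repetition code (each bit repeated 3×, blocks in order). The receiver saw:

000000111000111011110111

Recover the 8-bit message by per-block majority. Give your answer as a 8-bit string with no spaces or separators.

Block 1 (000): 0 ones → 0
Block 2 (000): 0 ones → 0
Block 3 (111): 3 ones → 1
Block 4 (000): 0 ones → 0
Block 5 (111): 3 ones → 1
Block 6 (011): 2 ones → 1
Block 7 (110): 2 ones → 1
Block 8 (111): 3 ones → 1

00101111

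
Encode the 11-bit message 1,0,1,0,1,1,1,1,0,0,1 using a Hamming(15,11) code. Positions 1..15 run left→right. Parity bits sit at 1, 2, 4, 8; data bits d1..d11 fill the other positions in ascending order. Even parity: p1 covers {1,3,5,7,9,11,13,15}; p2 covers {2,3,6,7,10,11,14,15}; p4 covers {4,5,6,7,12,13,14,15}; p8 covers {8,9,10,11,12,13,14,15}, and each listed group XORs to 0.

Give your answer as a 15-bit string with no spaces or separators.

Place data at non-parity positions: p1 p2 1 p4 0 1 0 p8 1 1 1 1 0 0 1
p1 (pos 1,3,5,7,9,11,13,15): XOR of data positions = 1⊕0⊕0⊕1⊕1⊕0⊕1 = 0
p2 (pos 2,3,6,7,10,11,14,15): XOR of data positions = 1⊕1⊕0⊕1⊕1⊕0⊕1 = 1
p4 (pos 4,5,6,7,12,13,14,15): XOR of data positions = 0⊕1⊕0⊕1⊕0⊕0⊕1 = 1
p8 (pos 8,9,10,11,12,13,14,15): XOR of data positions = 1⊕1⊕1⊕1⊕0⊕0⊕1 = 1
Codeword: 011101011111001

011101011111001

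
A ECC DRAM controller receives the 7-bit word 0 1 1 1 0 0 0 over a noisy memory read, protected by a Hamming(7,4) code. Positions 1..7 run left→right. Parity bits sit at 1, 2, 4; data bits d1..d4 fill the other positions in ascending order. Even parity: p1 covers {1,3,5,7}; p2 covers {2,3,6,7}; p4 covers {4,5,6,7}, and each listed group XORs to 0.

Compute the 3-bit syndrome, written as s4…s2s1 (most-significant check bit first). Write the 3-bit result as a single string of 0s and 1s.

101

s1 (pos 1,3,5,7): 0⊕1⊕0⊕0 = 1
s2 (pos 2,3,6,7): 1⊕1⊕0⊕0 = 0
s4 (pos 4,5,6,7): 1⊕0⊕0⊕0 = 1
Syndrome s4…s1 = 101 → error at position 5.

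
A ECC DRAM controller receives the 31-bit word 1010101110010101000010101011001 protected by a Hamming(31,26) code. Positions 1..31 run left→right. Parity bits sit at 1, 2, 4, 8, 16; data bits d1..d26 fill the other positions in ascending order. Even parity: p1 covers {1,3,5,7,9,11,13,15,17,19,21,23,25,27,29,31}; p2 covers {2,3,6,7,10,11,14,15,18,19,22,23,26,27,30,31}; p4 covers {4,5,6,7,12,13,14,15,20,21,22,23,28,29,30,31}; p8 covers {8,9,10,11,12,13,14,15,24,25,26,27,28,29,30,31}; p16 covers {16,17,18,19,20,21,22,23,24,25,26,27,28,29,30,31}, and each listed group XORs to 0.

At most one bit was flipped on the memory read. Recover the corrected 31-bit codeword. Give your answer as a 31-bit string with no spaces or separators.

1010101110010100000010101011001

s1 (pos 1,3,5,7,9,11,13,15,17,19,21,23,25,27,29,31): 1⊕1⊕1⊕1⊕1⊕0⊕0⊕0⊕0⊕0⊕1⊕1⊕1⊕1⊕0⊕1 = 0
s2 (pos 2,3,6,7,10,11,14,15,18,19,22,23,26,27,30,31): 0⊕1⊕0⊕1⊕0⊕0⊕1⊕0⊕0⊕0⊕0⊕1⊕0⊕1⊕0⊕1 = 0
s4 (pos 4,5,6,7,12,13,14,15,20,21,22,23,28,29,30,31): 0⊕1⊕0⊕1⊕1⊕0⊕1⊕0⊕0⊕1⊕0⊕1⊕1⊕0⊕0⊕1 = 0
s8 (pos 8,9,10,11,12,13,14,15,24,25,26,27,28,29,30,31): 1⊕1⊕0⊕0⊕1⊕0⊕1⊕0⊕0⊕1⊕0⊕1⊕1⊕0⊕0⊕1 = 0
s16 (pos 16,17,18,19,20,21,22,23,24,25,26,27,28,29,30,31): 1⊕0⊕0⊕0⊕0⊕1⊕0⊕1⊕0⊕1⊕0⊕1⊕1⊕0⊕0⊕1 = 1
Syndrome s16…s1 = 10000 → error at position 16.
Flip position 16: 1010101110010101000010101011001 → 1010101110010100000010101011001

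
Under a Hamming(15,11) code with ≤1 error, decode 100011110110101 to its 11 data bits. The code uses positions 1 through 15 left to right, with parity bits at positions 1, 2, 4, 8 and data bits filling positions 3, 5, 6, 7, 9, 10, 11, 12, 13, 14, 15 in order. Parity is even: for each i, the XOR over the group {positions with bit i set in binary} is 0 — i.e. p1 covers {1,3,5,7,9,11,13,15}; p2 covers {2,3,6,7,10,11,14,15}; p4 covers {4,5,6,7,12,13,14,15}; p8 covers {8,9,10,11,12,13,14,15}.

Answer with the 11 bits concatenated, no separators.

s1 (pos 1,3,5,7,9,11,13,15): 1⊕0⊕1⊕1⊕0⊕1⊕1⊕1 = 0
s2 (pos 2,3,6,7,10,11,14,15): 0⊕0⊕1⊕1⊕1⊕1⊕0⊕1 = 1
s4 (pos 4,5,6,7,12,13,14,15): 0⊕1⊕1⊕1⊕0⊕1⊕0⊕1 = 1
s8 (pos 8,9,10,11,12,13,14,15): 1⊕0⊕1⊕1⊕0⊕1⊕0⊕1 = 1
Syndrome s8…s1 = 1110 → error at position 14.
Flip position 14: 100011110110101 → 100011110110111
Read data bits from positions 3,5,6,7,9,10,11,12,13,14,15: 01110110111

01110110111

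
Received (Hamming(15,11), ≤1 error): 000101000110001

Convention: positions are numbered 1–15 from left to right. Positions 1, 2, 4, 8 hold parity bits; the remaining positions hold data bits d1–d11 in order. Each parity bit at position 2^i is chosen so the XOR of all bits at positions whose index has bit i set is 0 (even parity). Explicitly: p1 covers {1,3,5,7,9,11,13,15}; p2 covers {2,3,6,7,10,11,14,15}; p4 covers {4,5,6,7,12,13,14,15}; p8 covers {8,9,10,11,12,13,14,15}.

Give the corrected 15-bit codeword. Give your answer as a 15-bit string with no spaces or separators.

000101000111001

s1 (pos 1,3,5,7,9,11,13,15): 0⊕0⊕0⊕0⊕0⊕1⊕0⊕1 = 0
s2 (pos 2,3,6,7,10,11,14,15): 0⊕0⊕1⊕0⊕1⊕1⊕0⊕1 = 0
s4 (pos 4,5,6,7,12,13,14,15): 1⊕0⊕1⊕0⊕0⊕0⊕0⊕1 = 1
s8 (pos 8,9,10,11,12,13,14,15): 0⊕0⊕1⊕1⊕0⊕0⊕0⊕1 = 1
Syndrome s8…s1 = 1100 → error at position 12.
Flip position 12: 000101000110001 → 000101000111001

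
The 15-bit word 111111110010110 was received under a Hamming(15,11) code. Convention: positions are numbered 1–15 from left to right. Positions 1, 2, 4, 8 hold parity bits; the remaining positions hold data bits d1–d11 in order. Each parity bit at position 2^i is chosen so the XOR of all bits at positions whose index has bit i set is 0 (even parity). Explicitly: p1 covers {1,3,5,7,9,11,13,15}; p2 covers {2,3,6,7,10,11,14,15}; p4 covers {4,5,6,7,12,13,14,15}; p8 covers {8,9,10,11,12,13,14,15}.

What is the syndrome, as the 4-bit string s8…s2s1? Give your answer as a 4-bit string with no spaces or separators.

s1 (pos 1,3,5,7,9,11,13,15): 1⊕1⊕1⊕1⊕0⊕1⊕1⊕0 = 0
s2 (pos 2,3,6,7,10,11,14,15): 1⊕1⊕1⊕1⊕0⊕1⊕1⊕0 = 0
s4 (pos 4,5,6,7,12,13,14,15): 1⊕1⊕1⊕1⊕0⊕1⊕1⊕0 = 0
s8 (pos 8,9,10,11,12,13,14,15): 1⊕0⊕0⊕1⊕0⊕1⊕1⊕0 = 0
Syndrome s8…s1 = 0000 → no error.

0000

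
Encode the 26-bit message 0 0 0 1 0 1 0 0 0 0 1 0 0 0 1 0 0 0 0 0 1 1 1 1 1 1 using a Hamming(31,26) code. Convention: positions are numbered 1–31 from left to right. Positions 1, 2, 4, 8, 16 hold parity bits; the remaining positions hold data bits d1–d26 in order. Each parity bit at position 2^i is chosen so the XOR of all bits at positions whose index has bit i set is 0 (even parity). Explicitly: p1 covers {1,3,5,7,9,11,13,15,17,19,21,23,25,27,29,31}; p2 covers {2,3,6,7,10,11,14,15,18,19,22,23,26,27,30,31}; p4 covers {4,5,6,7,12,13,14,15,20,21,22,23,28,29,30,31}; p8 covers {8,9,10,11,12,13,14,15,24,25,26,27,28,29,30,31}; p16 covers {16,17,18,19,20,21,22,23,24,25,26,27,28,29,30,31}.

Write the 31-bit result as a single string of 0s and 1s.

1101001001000011000100000111111

Place data at non-parity positions: p1 p2 0 p4 0 0 1 p8 0 1 0 0 0 0 1 p16 0 0 0 1 0 0 0 0 0 1 1 1 1 1 1
p1 (pos 1,3,5,7,9,11,13,15,17,19,21,23,25,27,29,31): XOR of data positions = 0⊕0⊕1⊕0⊕0⊕0⊕1⊕0⊕0⊕0⊕0⊕0⊕1⊕1⊕1 = 1
p2 (pos 2,3,6,7,10,11,14,15,18,19,22,23,26,27,30,31): XOR of data positions = 0⊕0⊕1⊕1⊕0⊕0⊕1⊕0⊕0⊕0⊕0⊕1⊕1⊕1⊕1 = 1
p4 (pos 4,5,6,7,12,13,14,15,20,21,22,23,28,29,30,31): XOR of data positions = 0⊕0⊕1⊕0⊕0⊕0⊕1⊕1⊕0⊕0⊕0⊕1⊕1⊕1⊕1 = 1
p8 (pos 8,9,10,11,12,13,14,15,24,25,26,27,28,29,30,31): XOR of data positions = 0⊕1⊕0⊕0⊕0⊕0⊕1⊕0⊕0⊕1⊕1⊕1⊕1⊕1⊕1 = 0
p16 (pos 16,17,18,19,20,21,22,23,24,25,26,27,28,29,30,31): XOR of data positions = 0⊕0⊕0⊕1⊕0⊕0⊕0⊕0⊕0⊕1⊕1⊕1⊕1⊕1⊕1 = 1
Codeword: 1101001001000011000100000111111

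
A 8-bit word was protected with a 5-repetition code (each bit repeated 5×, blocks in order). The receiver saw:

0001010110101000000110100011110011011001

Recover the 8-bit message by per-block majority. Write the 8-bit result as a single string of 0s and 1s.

01000101

Block 1 (00010): 1 one → 0
Block 2 (10110): 3 ones → 1
Block 3 (10100): 2 ones → 0
Block 4 (00001): 1 one → 0
Block 5 (10100): 2 ones → 0
Block 6 (01111): 4 ones → 1
Block 7 (00110): 2 ones → 0
Block 8 (11001): 3 ones → 1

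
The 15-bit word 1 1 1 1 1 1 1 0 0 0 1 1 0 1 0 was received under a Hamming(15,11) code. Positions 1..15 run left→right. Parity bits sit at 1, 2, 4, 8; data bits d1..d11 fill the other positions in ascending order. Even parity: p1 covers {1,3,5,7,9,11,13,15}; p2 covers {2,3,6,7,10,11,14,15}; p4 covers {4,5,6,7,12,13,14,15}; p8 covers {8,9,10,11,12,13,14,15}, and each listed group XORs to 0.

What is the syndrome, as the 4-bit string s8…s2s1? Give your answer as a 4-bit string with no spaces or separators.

1001

s1 (pos 1,3,5,7,9,11,13,15): 1⊕1⊕1⊕1⊕0⊕1⊕0⊕0 = 1
s2 (pos 2,3,6,7,10,11,14,15): 1⊕1⊕1⊕1⊕0⊕1⊕1⊕0 = 0
s4 (pos 4,5,6,7,12,13,14,15): 1⊕1⊕1⊕1⊕1⊕0⊕1⊕0 = 0
s8 (pos 8,9,10,11,12,13,14,15): 0⊕0⊕0⊕1⊕1⊕0⊕1⊕0 = 1
Syndrome s8…s1 = 1001 → error at position 9.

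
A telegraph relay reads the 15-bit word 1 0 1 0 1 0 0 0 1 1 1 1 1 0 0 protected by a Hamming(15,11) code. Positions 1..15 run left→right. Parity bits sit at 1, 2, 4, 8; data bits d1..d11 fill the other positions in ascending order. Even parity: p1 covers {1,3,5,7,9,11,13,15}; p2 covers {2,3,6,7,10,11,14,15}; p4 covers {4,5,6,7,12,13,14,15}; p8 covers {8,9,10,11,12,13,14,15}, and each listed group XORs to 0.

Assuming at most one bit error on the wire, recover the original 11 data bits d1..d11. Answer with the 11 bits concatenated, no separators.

11001111110

s1 (pos 1,3,5,7,9,11,13,15): 1⊕1⊕1⊕0⊕1⊕1⊕1⊕0 = 0
s2 (pos 2,3,6,7,10,11,14,15): 0⊕1⊕0⊕0⊕1⊕1⊕0⊕0 = 1
s4 (pos 4,5,6,7,12,13,14,15): 0⊕1⊕0⊕0⊕1⊕1⊕0⊕0 = 1
s8 (pos 8,9,10,11,12,13,14,15): 0⊕1⊕1⊕1⊕1⊕1⊕0⊕0 = 1
Syndrome s8…s1 = 1110 → error at position 14.
Flip position 14: 101010001111100 → 101010001111110
Read data bits from positions 3,5,6,7,9,10,11,12,13,14,15: 11001111110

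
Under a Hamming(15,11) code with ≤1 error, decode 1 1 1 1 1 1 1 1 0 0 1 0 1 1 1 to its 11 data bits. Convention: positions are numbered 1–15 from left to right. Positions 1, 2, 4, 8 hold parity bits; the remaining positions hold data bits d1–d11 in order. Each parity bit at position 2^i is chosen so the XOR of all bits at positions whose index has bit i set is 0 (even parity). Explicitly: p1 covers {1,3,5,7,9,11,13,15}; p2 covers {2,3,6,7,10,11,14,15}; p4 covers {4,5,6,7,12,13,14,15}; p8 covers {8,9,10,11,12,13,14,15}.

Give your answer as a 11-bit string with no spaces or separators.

11110010110

s1 (pos 1,3,5,7,9,11,13,15): 1⊕1⊕1⊕1⊕0⊕1⊕1⊕1 = 1
s2 (pos 2,3,6,7,10,11,14,15): 1⊕1⊕1⊕1⊕0⊕1⊕1⊕1 = 1
s4 (pos 4,5,6,7,12,13,14,15): 1⊕1⊕1⊕1⊕0⊕1⊕1⊕1 = 1
s8 (pos 8,9,10,11,12,13,14,15): 1⊕0⊕0⊕1⊕0⊕1⊕1⊕1 = 1
Syndrome s8…s1 = 1111 → error at position 15.
Flip position 15: 111111110010111 → 111111110010110
Read data bits from positions 3,5,6,7,9,10,11,12,13,14,15: 11110010110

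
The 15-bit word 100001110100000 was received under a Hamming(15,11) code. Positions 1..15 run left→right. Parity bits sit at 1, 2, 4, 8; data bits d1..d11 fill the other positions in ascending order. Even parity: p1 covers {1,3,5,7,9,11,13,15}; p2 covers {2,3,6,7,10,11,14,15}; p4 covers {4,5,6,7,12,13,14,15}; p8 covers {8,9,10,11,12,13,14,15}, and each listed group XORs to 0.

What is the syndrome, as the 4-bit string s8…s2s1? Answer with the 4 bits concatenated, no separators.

s1 (pos 1,3,5,7,9,11,13,15): 1⊕0⊕0⊕1⊕0⊕0⊕0⊕0 = 0
s2 (pos 2,3,6,7,10,11,14,15): 0⊕0⊕1⊕1⊕1⊕0⊕0⊕0 = 1
s4 (pos 4,5,6,7,12,13,14,15): 0⊕0⊕1⊕1⊕0⊕0⊕0⊕0 = 0
s8 (pos 8,9,10,11,12,13,14,15): 1⊕0⊕1⊕0⊕0⊕0⊕0⊕0 = 0
Syndrome s8…s1 = 0010 → error at position 2.

0010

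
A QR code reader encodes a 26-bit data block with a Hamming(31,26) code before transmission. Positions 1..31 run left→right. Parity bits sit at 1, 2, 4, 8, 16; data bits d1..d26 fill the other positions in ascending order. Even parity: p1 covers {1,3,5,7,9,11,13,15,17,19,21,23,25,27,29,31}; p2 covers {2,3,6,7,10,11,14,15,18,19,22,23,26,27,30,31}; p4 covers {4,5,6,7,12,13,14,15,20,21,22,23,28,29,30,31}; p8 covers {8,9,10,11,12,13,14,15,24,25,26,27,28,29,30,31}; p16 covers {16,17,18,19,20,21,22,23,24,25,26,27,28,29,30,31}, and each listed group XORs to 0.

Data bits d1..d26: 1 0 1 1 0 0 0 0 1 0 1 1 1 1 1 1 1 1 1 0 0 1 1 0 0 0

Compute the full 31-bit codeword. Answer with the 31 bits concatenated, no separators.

1111011100001010111111110011000

Place data at non-parity positions: p1 p2 1 p4 0 1 1 p8 0 0 0 0 1 0 1 p16 1 1 1 1 1 1 1 1 0 0 1 1 0 0 0
p1 (pos 1,3,5,7,9,11,13,15,17,19,21,23,25,27,29,31): XOR of data positions = 1⊕0⊕1⊕0⊕0⊕1⊕1⊕1⊕1⊕1⊕1⊕0⊕1⊕0⊕0 = 1
p2 (pos 2,3,6,7,10,11,14,15,18,19,22,23,26,27,30,31): XOR of data positions = 1⊕1⊕1⊕0⊕0⊕0⊕1⊕1⊕1⊕1⊕1⊕0⊕1⊕0⊕0 = 1
p4 (pos 4,5,6,7,12,13,14,15,20,21,22,23,28,29,30,31): XOR of data positions = 0⊕1⊕1⊕0⊕1⊕0⊕1⊕1⊕1⊕1⊕1⊕1⊕0⊕0⊕0 = 1
p8 (pos 8,9,10,11,12,13,14,15,24,25,26,27,28,29,30,31): XOR of data positions = 0⊕0⊕0⊕0⊕1⊕0⊕1⊕1⊕0⊕0⊕1⊕1⊕0⊕0⊕0 = 1
p16 (pos 16,17,18,19,20,21,22,23,24,25,26,27,28,29,30,31): XOR of data positions = 1⊕1⊕1⊕1⊕1⊕1⊕1⊕1⊕0⊕0⊕1⊕1⊕0⊕0⊕0 = 0
Codeword: 1111011100001010111111110011000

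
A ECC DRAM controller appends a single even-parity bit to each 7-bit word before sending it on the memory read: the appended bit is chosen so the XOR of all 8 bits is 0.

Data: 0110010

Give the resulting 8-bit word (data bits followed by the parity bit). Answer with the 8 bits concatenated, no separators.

XOR of the 7 data bits: 0⊕1⊕1⊕0⊕0⊕1⊕0 = 1
Parity bit = 1 (so all 8 bits XOR to 0).

01100101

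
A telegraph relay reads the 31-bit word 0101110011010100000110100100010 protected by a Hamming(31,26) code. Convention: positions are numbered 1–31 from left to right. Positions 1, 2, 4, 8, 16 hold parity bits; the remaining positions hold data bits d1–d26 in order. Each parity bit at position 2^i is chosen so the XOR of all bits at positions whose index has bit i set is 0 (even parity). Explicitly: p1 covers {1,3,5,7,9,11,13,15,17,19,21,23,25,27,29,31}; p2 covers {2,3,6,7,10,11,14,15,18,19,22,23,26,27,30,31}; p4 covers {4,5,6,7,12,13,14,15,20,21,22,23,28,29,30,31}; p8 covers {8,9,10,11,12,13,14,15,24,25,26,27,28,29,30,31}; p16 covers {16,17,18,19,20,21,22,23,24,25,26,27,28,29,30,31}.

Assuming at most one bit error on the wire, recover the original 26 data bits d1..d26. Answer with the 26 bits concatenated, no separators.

01101101010000111100100010

s1 (pos 1,3,5,7,9,11,13,15,17,19,21,23,25,27,29,31): 0⊕0⊕1⊕0⊕1⊕0⊕0⊕0⊕0⊕0⊕1⊕1⊕0⊕0⊕0⊕0 = 0
s2 (pos 2,3,6,7,10,11,14,15,18,19,22,23,26,27,30,31): 1⊕0⊕1⊕0⊕1⊕0⊕1⊕0⊕0⊕0⊕0⊕1⊕1⊕0⊕1⊕0 = 1
s4 (pos 4,5,6,7,12,13,14,15,20,21,22,23,28,29,30,31): 1⊕1⊕1⊕0⊕1⊕0⊕1⊕0⊕1⊕1⊕0⊕1⊕0⊕0⊕1⊕0 = 1
s8 (pos 8,9,10,11,12,13,14,15,24,25,26,27,28,29,30,31): 0⊕1⊕1⊕0⊕1⊕0⊕1⊕0⊕0⊕0⊕1⊕0⊕0⊕0⊕1⊕0 = 0
s16 (pos 16,17,18,19,20,21,22,23,24,25,26,27,28,29,30,31): 0⊕0⊕0⊕0⊕1⊕1⊕0⊕1⊕0⊕0⊕1⊕0⊕0⊕0⊕1⊕0 = 1
Syndrome s16…s1 = 10110 → error at position 22.
Flip position 22: 0101110011010100000110100100010 → 0101110011010100000111100100010
Read data bits from positions 3,5,6,7,9,10,11,12,13,14,15,17,18,19,20,21,22,23,24,25,26,27,28,29,30,31: 01101101010000111100100010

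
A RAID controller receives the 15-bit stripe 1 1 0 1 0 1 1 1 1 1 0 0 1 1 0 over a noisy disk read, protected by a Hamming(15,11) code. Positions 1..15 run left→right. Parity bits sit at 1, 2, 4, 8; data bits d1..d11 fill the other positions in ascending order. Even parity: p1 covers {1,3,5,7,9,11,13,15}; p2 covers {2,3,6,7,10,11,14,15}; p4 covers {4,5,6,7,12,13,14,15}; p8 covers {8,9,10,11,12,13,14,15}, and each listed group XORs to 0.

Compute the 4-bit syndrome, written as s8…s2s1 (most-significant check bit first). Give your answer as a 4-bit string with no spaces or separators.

s1 (pos 1,3,5,7,9,11,13,15): 1⊕0⊕0⊕1⊕1⊕0⊕1⊕0 = 0
s2 (pos 2,3,6,7,10,11,14,15): 1⊕0⊕1⊕1⊕1⊕0⊕1⊕0 = 1
s4 (pos 4,5,6,7,12,13,14,15): 1⊕0⊕1⊕1⊕0⊕1⊕1⊕0 = 1
s8 (pos 8,9,10,11,12,13,14,15): 1⊕1⊕1⊕0⊕0⊕1⊕1⊕0 = 1
Syndrome s8…s1 = 1110 → error at position 14.

1110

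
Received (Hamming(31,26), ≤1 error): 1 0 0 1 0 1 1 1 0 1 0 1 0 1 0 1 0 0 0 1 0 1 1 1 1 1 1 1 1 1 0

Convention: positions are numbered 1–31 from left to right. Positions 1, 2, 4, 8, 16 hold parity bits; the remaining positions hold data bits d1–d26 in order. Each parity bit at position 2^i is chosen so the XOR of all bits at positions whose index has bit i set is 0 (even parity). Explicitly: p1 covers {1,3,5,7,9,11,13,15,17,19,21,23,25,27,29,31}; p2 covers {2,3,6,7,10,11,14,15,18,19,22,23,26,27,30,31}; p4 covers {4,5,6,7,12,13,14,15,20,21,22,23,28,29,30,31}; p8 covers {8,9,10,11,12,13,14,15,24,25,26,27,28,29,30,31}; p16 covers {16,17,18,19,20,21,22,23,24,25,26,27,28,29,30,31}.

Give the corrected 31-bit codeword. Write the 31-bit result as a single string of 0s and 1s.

1001011101010101000101111111100

s1 (pos 1,3,5,7,9,11,13,15,17,19,21,23,25,27,29,31): 1⊕0⊕0⊕1⊕0⊕0⊕0⊕0⊕0⊕0⊕0⊕1⊕1⊕1⊕1⊕0 = 0
s2 (pos 2,3,6,7,10,11,14,15,18,19,22,23,26,27,30,31): 0⊕0⊕1⊕1⊕1⊕0⊕1⊕0⊕0⊕0⊕1⊕1⊕1⊕1⊕1⊕0 = 1
s4 (pos 4,5,6,7,12,13,14,15,20,21,22,23,28,29,30,31): 1⊕0⊕1⊕1⊕1⊕0⊕1⊕0⊕1⊕0⊕1⊕1⊕1⊕1⊕1⊕0 = 1
s8 (pos 8,9,10,11,12,13,14,15,24,25,26,27,28,29,30,31): 1⊕0⊕1⊕0⊕1⊕0⊕1⊕0⊕1⊕1⊕1⊕1⊕1⊕1⊕1⊕0 = 1
s16 (pos 16,17,18,19,20,21,22,23,24,25,26,27,28,29,30,31): 1⊕0⊕0⊕0⊕1⊕0⊕1⊕1⊕1⊕1⊕1⊕1⊕1⊕1⊕1⊕0 = 1
Syndrome s16…s1 = 11110 → error at position 30.
Flip position 30: 1001011101010101000101111111110 → 1001011101010101000101111111100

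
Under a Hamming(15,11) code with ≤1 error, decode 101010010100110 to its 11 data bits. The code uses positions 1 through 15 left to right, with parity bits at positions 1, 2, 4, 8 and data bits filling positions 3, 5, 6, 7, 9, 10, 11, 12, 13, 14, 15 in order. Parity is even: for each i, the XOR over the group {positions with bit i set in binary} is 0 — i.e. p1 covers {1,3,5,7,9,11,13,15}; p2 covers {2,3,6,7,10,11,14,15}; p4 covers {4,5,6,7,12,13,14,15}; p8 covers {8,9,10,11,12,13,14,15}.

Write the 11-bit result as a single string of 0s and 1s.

11100100110

s1 (pos 1,3,5,7,9,11,13,15): 1⊕1⊕1⊕0⊕0⊕0⊕1⊕0 = 0
s2 (pos 2,3,6,7,10,11,14,15): 0⊕1⊕0⊕0⊕1⊕0⊕1⊕0 = 1
s4 (pos 4,5,6,7,12,13,14,15): 0⊕1⊕0⊕0⊕0⊕1⊕1⊕0 = 1
s8 (pos 8,9,10,11,12,13,14,15): 1⊕0⊕1⊕0⊕0⊕1⊕1⊕0 = 0
Syndrome s8…s1 = 0110 → error at position 6.
Flip position 6: 101010010100110 → 101011010100110
Read data bits from positions 3,5,6,7,9,10,11,12,13,14,15: 11100100110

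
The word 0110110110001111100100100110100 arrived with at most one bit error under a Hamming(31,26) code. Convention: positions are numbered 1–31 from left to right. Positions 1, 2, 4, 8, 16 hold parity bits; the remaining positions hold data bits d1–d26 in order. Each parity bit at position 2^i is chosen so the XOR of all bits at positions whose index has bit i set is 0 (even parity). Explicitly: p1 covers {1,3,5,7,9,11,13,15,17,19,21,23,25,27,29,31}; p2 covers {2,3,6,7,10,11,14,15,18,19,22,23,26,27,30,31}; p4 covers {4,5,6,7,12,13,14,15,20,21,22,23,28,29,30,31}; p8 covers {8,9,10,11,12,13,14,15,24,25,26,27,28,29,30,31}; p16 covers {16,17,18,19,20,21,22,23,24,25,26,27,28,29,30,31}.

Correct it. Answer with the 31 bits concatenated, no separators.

s1 (pos 1,3,5,7,9,11,13,15,17,19,21,23,25,27,29,31): 0⊕1⊕1⊕0⊕1⊕0⊕1⊕1⊕1⊕0⊕0⊕1⊕0⊕1⊕1⊕0 = 1
s2 (pos 2,3,6,7,10,11,14,15,18,19,22,23,26,27,30,31): 1⊕1⊕1⊕0⊕0⊕0⊕1⊕1⊕0⊕0⊕0⊕1⊕1⊕1⊕0⊕0 = 0
s4 (pos 4,5,6,7,12,13,14,15,20,21,22,23,28,29,30,31): 0⊕1⊕1⊕0⊕0⊕1⊕1⊕1⊕1⊕0⊕0⊕1⊕0⊕1⊕0⊕0 = 0
s8 (pos 8,9,10,11,12,13,14,15,24,25,26,27,28,29,30,31): 1⊕1⊕0⊕0⊕0⊕1⊕1⊕1⊕0⊕0⊕1⊕1⊕0⊕1⊕0⊕0 = 0
s16 (pos 16,17,18,19,20,21,22,23,24,25,26,27,28,29,30,31): 1⊕1⊕0⊕0⊕1⊕0⊕0⊕1⊕0⊕0⊕1⊕1⊕0⊕1⊕0⊕0 = 1
Syndrome s16…s1 = 10001 → error at position 17.
Flip position 17: 0110110110001111100100100110100 → 0110110110001111000100100110100

0110110110001111000100100110100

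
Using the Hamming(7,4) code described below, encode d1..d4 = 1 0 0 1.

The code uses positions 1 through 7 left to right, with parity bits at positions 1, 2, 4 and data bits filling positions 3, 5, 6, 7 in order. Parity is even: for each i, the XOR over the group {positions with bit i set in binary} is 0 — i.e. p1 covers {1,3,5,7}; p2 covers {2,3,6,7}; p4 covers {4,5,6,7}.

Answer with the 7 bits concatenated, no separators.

Place data at non-parity positions: p1 p2 1 p4 0 0 1
p1 (pos 1,3,5,7): XOR of data positions = 1⊕0⊕1 = 0
p2 (pos 2,3,6,7): XOR of data positions = 1⊕0⊕1 = 0
p4 (pos 4,5,6,7): XOR of data positions = 0⊕0⊕1 = 1
Codeword: 0011001

0011001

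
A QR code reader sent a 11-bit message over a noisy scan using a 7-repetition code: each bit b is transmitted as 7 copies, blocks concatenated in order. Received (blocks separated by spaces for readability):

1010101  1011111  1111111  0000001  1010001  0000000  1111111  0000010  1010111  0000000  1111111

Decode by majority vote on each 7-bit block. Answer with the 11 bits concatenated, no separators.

11100010101

Block 1 (1010101): 4 ones → 1
Block 2 (1011111): 6 ones → 1
Block 3 (1111111): 7 ones → 1
Block 4 (0000001): 1 one → 0
Block 5 (1010001): 3 ones → 0
Block 6 (0000000): 0 ones → 0
Block 7 (1111111): 7 ones → 1
Block 8 (0000010): 1 one → 0
Block 9 (1010111): 5 ones → 1
Block 10 (0000000): 0 ones → 0
Block 11 (1111111): 7 ones → 1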